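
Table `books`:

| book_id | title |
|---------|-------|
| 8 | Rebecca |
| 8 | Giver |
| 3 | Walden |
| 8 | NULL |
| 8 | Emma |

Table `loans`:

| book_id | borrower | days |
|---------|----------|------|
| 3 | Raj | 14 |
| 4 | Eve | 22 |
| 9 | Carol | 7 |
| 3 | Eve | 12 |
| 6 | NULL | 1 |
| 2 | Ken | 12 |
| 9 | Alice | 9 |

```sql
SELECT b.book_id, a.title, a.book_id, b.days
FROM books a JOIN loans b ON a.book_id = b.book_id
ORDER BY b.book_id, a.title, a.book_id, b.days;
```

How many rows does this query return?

2

INNER JOIN keeps only pairs where the ON condition holds.
Matching on a.book_id = b.book_id.
- book_id=8: no matching b row, dropped.
- book_id=8: no matching b row, dropped.
- book_id=3: 2 matching b row(s), so 2 row(s) emitted.
- book_id=8: no matching b row, dropped.
- book_id=8: no matching b row, dropped.
Total: 2 rows.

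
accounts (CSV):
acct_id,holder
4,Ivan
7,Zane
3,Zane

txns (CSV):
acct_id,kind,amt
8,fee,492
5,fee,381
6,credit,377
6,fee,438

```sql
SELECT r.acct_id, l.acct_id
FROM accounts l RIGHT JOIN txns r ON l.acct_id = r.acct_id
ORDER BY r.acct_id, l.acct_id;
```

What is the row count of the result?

RIGHT JOIN keeps every row from `txns`; unmatched rows get NULL for `accounts`'s columns.
Matching on l.acct_id = r.acct_id.
- acct_id=4: no matching r row.
- acct_id=7: no matching r row.
- acct_id=3: no matching r row.
- 4 r row(s) had no l match → kept, l columns NULL.
Total: 0 matched + 4 padded = 4 rows.

4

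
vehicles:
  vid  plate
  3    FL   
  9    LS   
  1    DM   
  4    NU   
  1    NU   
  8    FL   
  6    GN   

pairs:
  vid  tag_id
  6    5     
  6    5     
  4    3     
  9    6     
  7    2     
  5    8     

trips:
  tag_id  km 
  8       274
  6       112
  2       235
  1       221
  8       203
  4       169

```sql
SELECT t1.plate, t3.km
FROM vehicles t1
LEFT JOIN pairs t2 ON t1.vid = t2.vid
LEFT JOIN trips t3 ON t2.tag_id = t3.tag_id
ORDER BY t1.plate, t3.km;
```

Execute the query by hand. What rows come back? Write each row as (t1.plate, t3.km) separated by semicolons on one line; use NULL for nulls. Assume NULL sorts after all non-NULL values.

(DM, NULL); (FL, NULL); (FL, NULL); (GN, NULL); (GN, NULL); (LS, 112); (NU, NULL); (NU, NULL)

Step 1 — t1 LEFT JOIN t2 on vid → 8 row(s).
Then LEFT JOIN `trips t3` on tag_id: each of those 8 rows is kept; rows whose t2.tag_id has no match in t3 get NULL for t3's columns.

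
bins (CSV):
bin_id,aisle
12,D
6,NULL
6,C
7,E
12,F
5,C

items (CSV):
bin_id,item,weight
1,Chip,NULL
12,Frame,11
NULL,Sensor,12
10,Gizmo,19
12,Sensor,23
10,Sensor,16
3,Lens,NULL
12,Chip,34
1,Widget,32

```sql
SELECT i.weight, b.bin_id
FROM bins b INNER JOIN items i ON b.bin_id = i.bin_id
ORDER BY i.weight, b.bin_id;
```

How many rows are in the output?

INNER JOIN keeps only pairs where the ON condition holds.
Matching on b.bin_id = i.bin_id. A NULL in a compared column never satisfies the condition.
- b (bin_id=12) pairs with 3 row(s) of i.
- b (bin_id=6) has no partner → excluded.
- b (bin_id=6) has no partner → excluded.
- b (bin_id=7) has no partner → excluded.
- b (bin_id=12) pairs with 3 row(s) of i.
- b (bin_id=5) has no partner → excluded.
Total: 6 rows.

6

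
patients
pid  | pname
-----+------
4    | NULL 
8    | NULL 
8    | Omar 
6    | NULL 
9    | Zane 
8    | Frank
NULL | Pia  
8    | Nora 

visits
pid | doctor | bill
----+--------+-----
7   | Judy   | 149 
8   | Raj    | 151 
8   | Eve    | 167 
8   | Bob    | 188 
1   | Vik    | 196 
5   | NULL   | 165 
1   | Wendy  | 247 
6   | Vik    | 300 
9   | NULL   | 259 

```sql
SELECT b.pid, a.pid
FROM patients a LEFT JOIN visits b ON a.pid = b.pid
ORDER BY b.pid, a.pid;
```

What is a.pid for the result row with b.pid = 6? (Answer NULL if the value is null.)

6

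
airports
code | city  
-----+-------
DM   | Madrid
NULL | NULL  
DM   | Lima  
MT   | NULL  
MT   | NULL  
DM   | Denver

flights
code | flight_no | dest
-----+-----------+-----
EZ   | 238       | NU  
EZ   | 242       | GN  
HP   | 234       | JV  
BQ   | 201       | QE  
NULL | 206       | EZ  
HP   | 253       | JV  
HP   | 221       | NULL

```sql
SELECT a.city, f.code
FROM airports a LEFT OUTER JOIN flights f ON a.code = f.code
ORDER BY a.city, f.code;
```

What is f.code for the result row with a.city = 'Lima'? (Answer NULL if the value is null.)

NULL

LEFT JOIN keeps every row from `airports`; unmatched rows get NULL for `flights`'s columns.
Matching on a.code = f.code. A NULL in a compared column never satisfies the condition.
Matched pairs: 0; unmatched a rows kept: 6.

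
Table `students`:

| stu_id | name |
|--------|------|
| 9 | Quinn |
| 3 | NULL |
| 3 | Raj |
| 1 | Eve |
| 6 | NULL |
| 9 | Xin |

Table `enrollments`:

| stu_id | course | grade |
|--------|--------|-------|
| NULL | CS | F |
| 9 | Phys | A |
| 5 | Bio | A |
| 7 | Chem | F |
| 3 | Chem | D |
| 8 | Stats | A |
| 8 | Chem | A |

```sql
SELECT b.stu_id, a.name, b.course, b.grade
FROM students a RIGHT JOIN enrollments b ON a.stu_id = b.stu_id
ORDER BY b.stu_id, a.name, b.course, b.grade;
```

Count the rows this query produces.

9

RIGHT JOIN keeps every row from `enrollments`; unmatched rows get NULL for `students`'s columns.
Matching on a.stu_id = b.stu_id. A NULL in a compared column never satisfies the condition.
- a row (stu_id=9): matches 1 b row(s) → 1 output row(s).
- a row (stu_id=3): matches 1 b row(s) → 1 output row(s).
- a row (stu_id=3): matches 1 b row(s) → 1 output row(s).
- a row (stu_id=1): no match.
- a row (stu_id=6): no match.
- a row (stu_id=9): matches 1 b row(s) → 1 output row(s).
- plus 5 unmatched b row(s), each kept with NULL a columns.
Total: 4 matched + 5 padded = 9 rows.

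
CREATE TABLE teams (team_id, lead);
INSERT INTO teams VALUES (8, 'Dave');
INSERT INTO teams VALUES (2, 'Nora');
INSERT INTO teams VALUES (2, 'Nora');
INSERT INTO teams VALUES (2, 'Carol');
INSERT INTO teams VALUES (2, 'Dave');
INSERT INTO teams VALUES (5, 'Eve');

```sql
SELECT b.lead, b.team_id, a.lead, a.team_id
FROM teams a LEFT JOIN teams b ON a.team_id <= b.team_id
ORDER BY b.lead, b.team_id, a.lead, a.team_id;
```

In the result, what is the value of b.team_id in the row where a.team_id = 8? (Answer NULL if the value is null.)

LEFT JOIN keeps every row from `teams a`; unmatched rows get NULL for `teams b`'s columns.
Matching on a.team_id <= b.team_id.
- a (team_id=8) pairs with 1 row(s) of b.
- a (team_id=2) pairs with 6 row(s) of b.
- a (team_id=2) pairs with 6 row(s) of b.
- a (team_id=2) pairs with 6 row(s) of b.
- a (team_id=2) pairs with 6 row(s) of b.
- a (team_id=5) pairs with 2 row(s) of b.

8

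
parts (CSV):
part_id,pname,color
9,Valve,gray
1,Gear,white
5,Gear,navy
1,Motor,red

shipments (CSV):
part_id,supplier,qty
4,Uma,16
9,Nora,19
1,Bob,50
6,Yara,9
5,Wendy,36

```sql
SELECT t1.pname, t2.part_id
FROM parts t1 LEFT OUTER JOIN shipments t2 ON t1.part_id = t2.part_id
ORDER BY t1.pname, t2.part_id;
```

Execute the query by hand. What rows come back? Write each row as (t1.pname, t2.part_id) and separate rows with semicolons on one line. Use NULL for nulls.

LEFT JOIN keeps every row from `parts`; unmatched rows get NULL for `shipments`'s columns.
Matching on t1.part_id = t2.part_id.
Matched pairs: 4; unmatched t1 rows kept: 0.

(Gear, 1); (Gear, 5); (Motor, 1); (Valve, 9)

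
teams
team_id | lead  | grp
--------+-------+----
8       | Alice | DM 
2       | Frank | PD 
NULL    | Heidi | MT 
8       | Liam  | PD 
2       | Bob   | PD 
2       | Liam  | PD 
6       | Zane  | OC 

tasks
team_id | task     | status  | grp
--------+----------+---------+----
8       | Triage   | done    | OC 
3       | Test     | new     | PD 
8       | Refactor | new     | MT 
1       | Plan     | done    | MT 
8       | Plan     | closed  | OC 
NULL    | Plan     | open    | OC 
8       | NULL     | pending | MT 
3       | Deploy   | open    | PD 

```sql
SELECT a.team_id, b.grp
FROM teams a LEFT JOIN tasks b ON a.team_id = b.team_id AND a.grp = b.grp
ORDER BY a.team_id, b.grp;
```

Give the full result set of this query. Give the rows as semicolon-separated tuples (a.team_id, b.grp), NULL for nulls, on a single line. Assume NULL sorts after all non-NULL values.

(2, NULL); (2, NULL); (2, NULL); (6, NULL); (8, NULL); (8, NULL); (NULL, NULL)

LEFT JOIN keeps every row from `teams`; unmatched rows get NULL for `tasks`'s columns.
Matching on a.team_id = b.team_id AND a.grp = b.grp. A NULL in a compared column never satisfies the condition.
- a row (team_id=8, grp=DM): no match → kept, b columns NULL.
- a row (team_id=2, grp=PD): no match → kept, b columns NULL.
- a row (team_id=NULL, grp=MT): no match → kept, b columns NULL.
- a row (team_id=8, grp=PD): no match → kept, b columns NULL.
- a row (team_id=2, grp=PD): no match → kept, b columns NULL.
- a row (team_id=2, grp=PD): no match → kept, b columns NULL.
- a row (team_id=6, grp=OC): no match → kept, b columns NULL.
After projecting and ordering:
a.team_id | b.grp
2 | NULL
2 | NULL
2 | NULL
6 | NULL
8 | NULL
8 | NULL
NULL | NULL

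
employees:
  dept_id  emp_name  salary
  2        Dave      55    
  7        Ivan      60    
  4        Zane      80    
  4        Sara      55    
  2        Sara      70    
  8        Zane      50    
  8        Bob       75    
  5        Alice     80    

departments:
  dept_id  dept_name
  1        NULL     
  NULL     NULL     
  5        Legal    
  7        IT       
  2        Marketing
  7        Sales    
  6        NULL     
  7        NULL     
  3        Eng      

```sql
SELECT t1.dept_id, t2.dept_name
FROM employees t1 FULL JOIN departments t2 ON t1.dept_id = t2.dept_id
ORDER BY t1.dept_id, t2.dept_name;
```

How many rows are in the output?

FULL OUTER JOIN keeps every row from both sides; unmatched rows get NULL for the other side's columns.
Matching on t1.dept_id = t2.dept_id. A NULL in a compared column never satisfies the condition.
Matched pairs: 6; unmatched t1 rows kept: 4; unmatched t2 rows kept: 4.
Total: 6 matched + 8 padded = 14 rows.

14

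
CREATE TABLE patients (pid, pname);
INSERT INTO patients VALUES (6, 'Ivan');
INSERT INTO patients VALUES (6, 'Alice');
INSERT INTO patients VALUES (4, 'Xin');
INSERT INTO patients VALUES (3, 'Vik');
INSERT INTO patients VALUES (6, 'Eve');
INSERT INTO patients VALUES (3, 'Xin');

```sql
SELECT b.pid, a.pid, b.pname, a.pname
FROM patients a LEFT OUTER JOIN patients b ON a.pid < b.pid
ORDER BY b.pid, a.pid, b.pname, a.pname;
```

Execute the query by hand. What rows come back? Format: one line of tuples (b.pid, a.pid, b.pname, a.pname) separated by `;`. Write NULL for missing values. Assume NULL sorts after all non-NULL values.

(4, 3, Xin, Vik); (4, 3, Xin, Xin); (6, 3, Alice, Vik); (6, 3, Alice, Xin); (6, 3, Eve, Vik); (6, 3, Eve, Xin); (6, 3, Ivan, Vik); (6, 3, Ivan, Xin); (6, 4, Alice, Xin); (6, 4, Eve, Xin); (6, 4, Ivan, Xin); (NULL, 6, NULL, Alice); (NULL, 6, NULL, Eve); (NULL, 6, NULL, Ivan)

LEFT JOIN keeps every row from `patients a`; unmatched rows get NULL for `patients b`'s columns.
Matching on a.pid < b.pid.
- a[0] pid=6 → no match; kept with NULLs on the b side.
- a[1] pid=6 → no match; kept with NULLs on the b side.
- a[2] pid=4 → 3 match(es) in b → 3 row(s).
- a[3] pid=3 → 4 match(es) in b → 4 row(s).
- a[4] pid=6 → no match; kept with NULLs on the b side.
- a[5] pid=3 → 4 match(es) in b → 4 row(s).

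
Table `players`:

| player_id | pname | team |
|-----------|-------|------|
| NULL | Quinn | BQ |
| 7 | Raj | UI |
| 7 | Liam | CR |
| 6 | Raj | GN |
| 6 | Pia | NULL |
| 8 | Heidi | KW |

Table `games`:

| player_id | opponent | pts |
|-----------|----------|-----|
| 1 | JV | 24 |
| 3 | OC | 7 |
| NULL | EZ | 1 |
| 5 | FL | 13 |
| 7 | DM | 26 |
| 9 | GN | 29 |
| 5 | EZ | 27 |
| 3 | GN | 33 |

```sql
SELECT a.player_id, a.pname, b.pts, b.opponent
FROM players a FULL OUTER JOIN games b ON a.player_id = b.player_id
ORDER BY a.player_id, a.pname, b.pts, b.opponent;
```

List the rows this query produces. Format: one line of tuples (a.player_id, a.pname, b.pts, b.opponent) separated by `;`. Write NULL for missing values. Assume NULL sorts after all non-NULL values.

FULL OUTER JOIN keeps every row from both sides; unmatched rows get NULL for the other side's columns.
Matching on a.player_id = b.player_id. A NULL in a compared column never satisfies the condition.
- a (player_id=NULL) has no partner → padded with NULL.
- a (player_id=7) pairs with 1 row(s) of b.
- a (player_id=7) pairs with 1 row(s) of b.
- a (player_id=6) has no partner → padded with NULL.
- a (player_id=6) has no partner → padded with NULL.
- a (player_id=8) has no partner → padded with NULL.
- plus 7 unmatched b row(s), each kept with NULL a columns.

(6, Pia, NULL, NULL); (6, Raj, NULL, NULL); (7, Liam, 26, DM); (7, Raj, 26, DM); (8, Heidi, NULL, NULL); (NULL, Quinn, NULL, NULL); (NULL, NULL, 1, EZ); (NULL, NULL, 7, OC); (NULL, NULL, 13, FL); (NULL, NULL, 24, JV); (NULL, NULL, 27, EZ); (NULL, NULL, 29, GN); (NULL, NULL, 33, GN)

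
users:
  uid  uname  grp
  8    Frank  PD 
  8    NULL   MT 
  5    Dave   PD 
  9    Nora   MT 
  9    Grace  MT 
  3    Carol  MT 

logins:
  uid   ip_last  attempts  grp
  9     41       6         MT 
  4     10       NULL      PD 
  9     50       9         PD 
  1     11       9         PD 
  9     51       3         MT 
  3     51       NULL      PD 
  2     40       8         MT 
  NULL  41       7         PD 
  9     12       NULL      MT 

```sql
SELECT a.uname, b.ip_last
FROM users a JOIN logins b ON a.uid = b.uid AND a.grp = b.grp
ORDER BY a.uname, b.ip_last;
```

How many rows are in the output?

6

INNER JOIN keeps only pairs where the ON condition holds.
Matching on a.uid = b.uid AND a.grp = b.grp. A NULL in a compared column never satisfies the condition.
- a row (uid=8, grp=PD): no match → dropped.
- a row (uid=8, grp=MT): no match → dropped.
- a row (uid=5, grp=PD): no match → dropped.
- a row (uid=9, grp=MT): matches 3 b row(s) → 3 output row(s).
- a row (uid=9, grp=MT): matches 3 b row(s) → 3 output row(s).
- a row (uid=3, grp=MT): no match → dropped.
Total: 6 rows.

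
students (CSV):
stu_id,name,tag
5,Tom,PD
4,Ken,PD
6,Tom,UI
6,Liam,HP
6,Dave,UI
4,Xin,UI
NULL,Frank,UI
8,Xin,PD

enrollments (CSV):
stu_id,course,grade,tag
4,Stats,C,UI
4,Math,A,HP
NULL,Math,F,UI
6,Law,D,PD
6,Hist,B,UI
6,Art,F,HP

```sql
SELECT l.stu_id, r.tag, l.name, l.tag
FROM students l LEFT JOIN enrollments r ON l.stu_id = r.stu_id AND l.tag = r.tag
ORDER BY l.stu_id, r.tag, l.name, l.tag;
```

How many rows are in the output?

8

LEFT JOIN keeps every row from `students`; unmatched rows get NULL for `enrollments`'s columns.
Matching on l.stu_id = r.stu_id AND l.tag = r.tag. A NULL in a compared column never satisfies the condition.
- l row (stu_id=5, tag=PD): no match → kept, r columns NULL.
- l row (stu_id=4, tag=PD): no match → kept, r columns NULL.
- l row (stu_id=6, tag=UI): matches 1 r row(s) → 1 output row(s).
- l row (stu_id=6, tag=HP): matches 1 r row(s) → 1 output row(s).
- l row (stu_id=6, tag=UI): matches 1 r row(s) → 1 output row(s).
- l row (stu_id=4, tag=UI): matches 1 r row(s) → 1 output row(s).
- l row (stu_id=NULL, tag=UI): no match → kept, r columns NULL.
- l row (stu_id=8, tag=PD): no match → kept, r columns NULL.
Total: 4 matched + 4 padded = 8 rows.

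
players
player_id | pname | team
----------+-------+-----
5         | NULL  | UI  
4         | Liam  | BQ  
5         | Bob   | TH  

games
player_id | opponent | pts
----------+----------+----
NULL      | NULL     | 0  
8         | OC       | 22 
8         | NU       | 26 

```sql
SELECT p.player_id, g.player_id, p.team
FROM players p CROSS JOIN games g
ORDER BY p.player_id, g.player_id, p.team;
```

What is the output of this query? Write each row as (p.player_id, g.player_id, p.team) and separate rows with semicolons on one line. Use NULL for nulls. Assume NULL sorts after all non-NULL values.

(4, 8, BQ); (4, 8, BQ); (4, NULL, BQ); (5, 8, TH); (5, 8, TH); (5, 8, UI); (5, 8, UI); (5, NULL, TH); (5, NULL, UI)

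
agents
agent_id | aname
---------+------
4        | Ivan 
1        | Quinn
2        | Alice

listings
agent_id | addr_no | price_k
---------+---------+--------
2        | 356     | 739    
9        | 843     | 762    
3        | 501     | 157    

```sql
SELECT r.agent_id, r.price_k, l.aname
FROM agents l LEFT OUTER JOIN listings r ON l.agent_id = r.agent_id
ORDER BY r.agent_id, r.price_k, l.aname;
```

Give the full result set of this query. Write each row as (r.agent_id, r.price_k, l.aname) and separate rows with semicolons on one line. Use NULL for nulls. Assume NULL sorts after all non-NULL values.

(2, 739, Alice); (NULL, NULL, Ivan); (NULL, NULL, Quinn)

LEFT JOIN keeps every row from `agents`; unmatched rows get NULL for `listings`'s columns.
Matching on l.agent_id = r.agent_id.
- agent_id=4: no r row matches, row kept with r columns NULL.
- agent_id=1: no r row matches, row kept with r columns NULL.
- agent_id=2: 1 matching r row(s), so 1 row(s) emitted.
After projecting and ordering:
r.agent_id | r.price_k | l.aname
2 | 739 | Alice
NULL | NULL | Ivan
NULL | NULL | Quinn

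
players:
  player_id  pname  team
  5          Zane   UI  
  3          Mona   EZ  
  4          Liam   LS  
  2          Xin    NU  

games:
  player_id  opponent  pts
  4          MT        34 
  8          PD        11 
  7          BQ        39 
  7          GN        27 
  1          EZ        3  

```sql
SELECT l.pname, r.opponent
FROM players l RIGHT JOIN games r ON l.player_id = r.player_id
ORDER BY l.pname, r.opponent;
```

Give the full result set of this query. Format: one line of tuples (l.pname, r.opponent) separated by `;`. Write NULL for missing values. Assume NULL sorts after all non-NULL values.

RIGHT JOIN keeps every row from `games`; unmatched rows get NULL for `players`'s columns.
Matching on l.player_id = r.player_id.
- l row (player_id=5): no match.
- l row (player_id=3): no match.
- l row (player_id=4): matches 1 r row(s) → 1 output row(s).
- l row (player_id=2): no match.
- 4 r row(s) had no l match → kept, l columns NULL.
After projecting and ordering:
l.pname | r.opponent
Liam | MT
NULL | BQ
NULL | EZ
NULL | GN
NULL | PD

(Liam, MT); (NULL, BQ); (NULL, EZ); (NULL, GN); (NULL, PD)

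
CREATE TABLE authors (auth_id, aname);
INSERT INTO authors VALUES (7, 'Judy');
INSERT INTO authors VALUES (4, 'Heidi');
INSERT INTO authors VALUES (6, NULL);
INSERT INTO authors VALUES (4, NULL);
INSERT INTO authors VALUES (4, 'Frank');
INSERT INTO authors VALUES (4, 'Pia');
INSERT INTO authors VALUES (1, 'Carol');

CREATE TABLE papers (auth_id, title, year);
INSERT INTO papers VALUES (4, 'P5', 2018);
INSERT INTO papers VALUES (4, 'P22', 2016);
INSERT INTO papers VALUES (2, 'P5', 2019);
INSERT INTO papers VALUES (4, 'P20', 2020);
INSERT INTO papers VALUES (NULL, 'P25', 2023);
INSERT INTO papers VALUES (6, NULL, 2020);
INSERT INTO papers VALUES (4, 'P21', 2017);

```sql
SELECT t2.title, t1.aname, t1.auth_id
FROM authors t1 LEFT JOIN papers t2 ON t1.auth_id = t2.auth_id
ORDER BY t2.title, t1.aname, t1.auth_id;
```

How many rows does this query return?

19

LEFT JOIN keeps every row from `authors`; unmatched rows get NULL for `papers`'s columns.
Matching on t1.auth_id = t2.auth_id. A NULL in a compared column never satisfies the condition.
- t1[0] auth_id=7 → no match; kept with NULLs on the t2 side.
- t1[1] auth_id=4 → 4 match(es) in t2 → 4 row(s).
- t1[2] auth_id=6 → 1 match(es) in t2 → 1 row(s).
- t1[3] auth_id=4 → 4 match(es) in t2 → 4 row(s).
- t1[4] auth_id=4 → 4 match(es) in t2 → 4 row(s).
- t1[5] auth_id=4 → 4 match(es) in t2 → 4 row(s).
- t1[6] auth_id=1 → no match; kept with NULLs on the t2 side.
Total: 17 matched + 2 padded = 19 rows.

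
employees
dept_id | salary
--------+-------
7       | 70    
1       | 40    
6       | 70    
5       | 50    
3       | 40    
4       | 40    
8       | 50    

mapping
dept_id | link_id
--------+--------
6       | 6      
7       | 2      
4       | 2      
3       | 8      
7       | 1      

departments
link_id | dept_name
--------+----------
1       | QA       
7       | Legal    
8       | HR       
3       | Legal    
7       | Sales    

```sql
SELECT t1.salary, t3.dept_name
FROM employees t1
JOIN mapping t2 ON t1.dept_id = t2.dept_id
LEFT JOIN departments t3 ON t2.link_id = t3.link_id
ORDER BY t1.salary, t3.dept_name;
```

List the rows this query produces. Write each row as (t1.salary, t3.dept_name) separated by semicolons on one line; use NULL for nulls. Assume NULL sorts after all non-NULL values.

Evaluate left to right. First `employees t1 INNER JOIN mapping t2` on dept_id: 5 row(s).
Then LEFT JOIN `departments t3` on link_id: each of those 5 rows is kept; rows whose t2.link_id has no match in t3 get NULL for t3's columns.

(40, HR); (40, NULL); (70, QA); (70, NULL); (70, NULL)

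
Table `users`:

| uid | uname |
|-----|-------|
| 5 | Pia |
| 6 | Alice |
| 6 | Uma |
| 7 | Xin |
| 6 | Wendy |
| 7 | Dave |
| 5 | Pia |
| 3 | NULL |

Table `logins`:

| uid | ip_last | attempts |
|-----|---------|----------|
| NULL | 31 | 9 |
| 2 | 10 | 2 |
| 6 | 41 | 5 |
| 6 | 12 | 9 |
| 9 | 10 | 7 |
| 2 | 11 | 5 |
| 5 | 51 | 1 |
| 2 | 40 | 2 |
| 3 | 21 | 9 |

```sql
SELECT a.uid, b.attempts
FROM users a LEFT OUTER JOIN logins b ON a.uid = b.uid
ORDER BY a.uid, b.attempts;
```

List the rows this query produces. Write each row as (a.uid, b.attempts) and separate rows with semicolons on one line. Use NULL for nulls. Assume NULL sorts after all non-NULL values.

(3, 9); (5, 1); (5, 1); (6, 5); (6, 5); (6, 5); (6, 9); (6, 9); (6, 9); (7, NULL); (7, NULL)

LEFT JOIN keeps every row from `users`; unmatched rows get NULL for `logins`'s columns.
Matching on a.uid = b.uid. A NULL in a compared column never satisfies the condition.
- uid=5: 1 matching b row(s), so 1 row(s) emitted.
- uid=6: 2 matching b row(s), so 2 row(s) emitted.
- uid=6: 2 matching b row(s), so 2 row(s) emitted.
- uid=7: no b row matches, row kept with b columns NULL.
- uid=6: 2 matching b row(s), so 2 row(s) emitted.
- uid=7: no b row matches, row kept with b columns NULL.
- uid=5: 1 matching b row(s), so 1 row(s) emitted.
- uid=3: 1 matching b row(s), so 1 row(s) emitted.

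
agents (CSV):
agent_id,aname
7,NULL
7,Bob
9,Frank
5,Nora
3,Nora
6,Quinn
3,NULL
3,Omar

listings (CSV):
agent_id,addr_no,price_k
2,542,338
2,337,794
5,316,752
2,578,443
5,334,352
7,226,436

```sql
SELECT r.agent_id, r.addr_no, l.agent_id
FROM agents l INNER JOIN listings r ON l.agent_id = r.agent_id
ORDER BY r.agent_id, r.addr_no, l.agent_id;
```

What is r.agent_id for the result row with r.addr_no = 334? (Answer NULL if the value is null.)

5

INNER JOIN keeps only pairs where the ON condition holds.
Matching on l.agent_id = r.agent_id.
- l (agent_id=7) pairs with 1 row(s) of r.
- l (agent_id=7) pairs with 1 row(s) of r.
- l (agent_id=9) has no partner → excluded.
- l (agent_id=5) pairs with 2 row(s) of r.
- l (agent_id=3) has no partner → excluded.
- l (agent_id=6) has no partner → excluded.
- l (agent_id=3) has no partner → excluded.
- l (agent_id=3) has no partner → excluded.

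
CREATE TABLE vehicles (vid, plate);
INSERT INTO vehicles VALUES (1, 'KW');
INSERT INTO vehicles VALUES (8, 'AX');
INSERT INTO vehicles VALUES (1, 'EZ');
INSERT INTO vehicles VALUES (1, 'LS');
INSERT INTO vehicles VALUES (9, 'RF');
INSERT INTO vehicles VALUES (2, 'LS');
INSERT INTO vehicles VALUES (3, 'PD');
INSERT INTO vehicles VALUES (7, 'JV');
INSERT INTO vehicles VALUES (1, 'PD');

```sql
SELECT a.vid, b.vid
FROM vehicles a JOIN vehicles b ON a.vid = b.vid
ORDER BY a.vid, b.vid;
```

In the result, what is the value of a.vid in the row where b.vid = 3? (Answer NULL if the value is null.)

INNER JOIN keeps only pairs where the ON condition holds.
Matching on a.vid = b.vid.
- a (vid=1) pairs with 4 row(s) of b.
- a (vid=8) pairs with 1 row(s) of b.
- a (vid=1) pairs with 4 row(s) of b.
- a (vid=1) pairs with 4 row(s) of b.
- a (vid=9) pairs with 1 row(s) of b.
- a (vid=2) pairs with 1 row(s) of b.
- a (vid=3) pairs with 1 row(s) of b.
- a (vid=7) pairs with 1 row(s) of b.
- a (vid=1) pairs with 4 row(s) of b.

3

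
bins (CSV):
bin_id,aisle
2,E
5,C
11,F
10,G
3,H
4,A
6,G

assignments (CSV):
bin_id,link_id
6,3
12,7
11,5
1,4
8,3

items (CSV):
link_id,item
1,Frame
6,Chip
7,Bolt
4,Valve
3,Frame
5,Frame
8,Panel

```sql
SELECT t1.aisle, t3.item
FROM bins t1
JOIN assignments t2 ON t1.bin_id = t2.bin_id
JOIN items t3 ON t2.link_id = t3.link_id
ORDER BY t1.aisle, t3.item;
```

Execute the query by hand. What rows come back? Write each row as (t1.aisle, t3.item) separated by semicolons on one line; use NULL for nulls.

Evaluate left to right. First `bins t1 INNER JOIN assignments t2` on bin_id: 2 row(s).
Then INNER JOIN `items t3` on link_id: keep only rows whose t2.link_id appears in t3.

(F, Frame); (G, Frame)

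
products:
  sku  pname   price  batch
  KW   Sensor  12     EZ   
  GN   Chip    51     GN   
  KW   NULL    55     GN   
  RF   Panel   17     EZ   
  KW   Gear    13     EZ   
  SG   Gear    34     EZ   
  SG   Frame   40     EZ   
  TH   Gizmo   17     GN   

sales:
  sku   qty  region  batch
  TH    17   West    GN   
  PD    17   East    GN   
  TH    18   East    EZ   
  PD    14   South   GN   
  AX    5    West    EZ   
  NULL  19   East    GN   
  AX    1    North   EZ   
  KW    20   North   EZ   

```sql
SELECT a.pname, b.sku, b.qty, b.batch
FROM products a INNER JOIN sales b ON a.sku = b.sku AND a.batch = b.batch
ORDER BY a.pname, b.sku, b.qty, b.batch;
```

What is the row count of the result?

3

INNER JOIN keeps only pairs where the ON condition holds.
Matching on a.sku = b.sku AND a.batch = b.batch. A NULL in a compared column never satisfies the condition.
- sku=KW, batch=EZ: 1 matching b row(s), so 1 row(s) emitted.
- sku=GN, batch=GN: no matching b row, dropped.
- sku=KW, batch=GN: no matching b row, dropped.
- sku=RF, batch=EZ: no matching b row, dropped.
- sku=KW, batch=EZ: 1 matching b row(s), so 1 row(s) emitted.
- sku=SG, batch=EZ: no matching b row, dropped.
- sku=SG, batch=EZ: no matching b row, dropped.
- sku=TH, batch=GN: 1 matching b row(s), so 1 row(s) emitted.
Total: 3 rows.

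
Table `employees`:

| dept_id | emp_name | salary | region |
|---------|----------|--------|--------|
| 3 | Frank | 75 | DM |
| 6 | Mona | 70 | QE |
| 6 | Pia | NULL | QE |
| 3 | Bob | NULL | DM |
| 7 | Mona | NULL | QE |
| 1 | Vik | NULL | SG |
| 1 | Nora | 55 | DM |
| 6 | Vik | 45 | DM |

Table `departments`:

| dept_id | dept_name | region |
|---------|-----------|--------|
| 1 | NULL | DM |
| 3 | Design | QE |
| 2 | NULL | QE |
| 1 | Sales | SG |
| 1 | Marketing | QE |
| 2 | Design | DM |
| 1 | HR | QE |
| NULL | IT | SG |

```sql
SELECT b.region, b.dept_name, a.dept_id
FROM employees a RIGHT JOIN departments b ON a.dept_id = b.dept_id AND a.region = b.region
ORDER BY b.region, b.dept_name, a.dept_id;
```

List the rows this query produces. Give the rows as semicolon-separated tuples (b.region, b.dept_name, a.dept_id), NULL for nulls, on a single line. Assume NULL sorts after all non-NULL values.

RIGHT JOIN keeps every row from `departments`; unmatched rows get NULL for `employees`'s columns.
Matching on a.dept_id = b.dept_id AND a.region = b.region. A NULL in a compared column never satisfies the condition.
- dept_id=3, region=DM: no matching b row.
- dept_id=6, region=QE: no matching b row.
- dept_id=6, region=QE: no matching b row.
- dept_id=3, region=DM: no matching b row.
- dept_id=7, region=QE: no matching b row.
- dept_id=1, region=SG: 1 matching b row(s), so 1 row(s) emitted.
- dept_id=1, region=DM: 1 matching b row(s), so 1 row(s) emitted.
- dept_id=6, region=DM: no matching b row.
- 6 b row(s) had no a match → kept, a columns NULL.
After projecting and ordering:
b.region | b.dept_name | a.dept_id
DM | Design | NULL
DM | NULL | 1
QE | Design | NULL
QE | HR | NULL
QE | Marketing | NULL
QE | NULL | NULL
SG | IT | NULL
SG | Sales | 1

(DM, Design, NULL); (DM, NULL, 1); (QE, Design, NULL); (QE, HR, NULL); (QE, Marketing, NULL); (QE, NULL, NULL); (SG, IT, NULL); (SG, Sales, 1)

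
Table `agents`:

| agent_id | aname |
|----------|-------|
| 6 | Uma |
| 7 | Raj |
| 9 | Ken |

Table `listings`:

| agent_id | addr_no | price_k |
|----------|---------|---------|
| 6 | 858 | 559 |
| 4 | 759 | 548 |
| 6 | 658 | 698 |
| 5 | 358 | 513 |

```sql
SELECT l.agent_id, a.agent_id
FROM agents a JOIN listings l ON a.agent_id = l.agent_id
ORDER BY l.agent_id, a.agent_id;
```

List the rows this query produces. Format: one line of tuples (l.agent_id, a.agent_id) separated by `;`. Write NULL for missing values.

INNER JOIN keeps only pairs where the ON condition holds.
Matching on a.agent_id = l.agent_id.
- a[0] agent_id=6 → 2 match(es) in l → 2 row(s).
- a[1] agent_id=7 → no match; dropped.
- a[2] agent_id=9 → no match; dropped.
After projecting and ordering:
l.agent_id | a.agent_id
6 | 6
6 | 6

(6, 6); (6, 6)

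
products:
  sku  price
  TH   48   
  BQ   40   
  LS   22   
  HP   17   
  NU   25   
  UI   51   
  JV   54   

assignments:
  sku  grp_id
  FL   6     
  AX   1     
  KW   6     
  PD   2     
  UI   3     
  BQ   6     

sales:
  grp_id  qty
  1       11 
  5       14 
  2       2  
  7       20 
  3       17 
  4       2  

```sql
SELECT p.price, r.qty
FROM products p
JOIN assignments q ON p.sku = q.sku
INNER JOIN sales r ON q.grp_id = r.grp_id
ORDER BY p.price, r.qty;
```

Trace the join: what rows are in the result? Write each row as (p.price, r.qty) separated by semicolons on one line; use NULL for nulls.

Evaluate left to right. First `products p INNER JOIN assignments q` on sku: 2 row(s).
Then INNER JOIN `sales r` on grp_id: keep only rows whose q.grp_id appears in r.

(51, 17)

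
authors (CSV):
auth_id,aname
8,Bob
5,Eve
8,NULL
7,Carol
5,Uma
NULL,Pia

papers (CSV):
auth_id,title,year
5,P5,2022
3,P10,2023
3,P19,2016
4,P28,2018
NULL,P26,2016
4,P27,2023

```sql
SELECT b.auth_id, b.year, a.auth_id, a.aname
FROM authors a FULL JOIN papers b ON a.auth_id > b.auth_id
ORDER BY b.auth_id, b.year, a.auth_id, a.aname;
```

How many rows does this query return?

FULL OUTER JOIN keeps every row from both sides; unmatched rows get NULL for the other side's columns.
Matching on a.auth_id > b.auth_id. A NULL in a compared column never satisfies the condition.
- a[0] auth_id=8 → 5 match(es) in b → 5 row(s).
- a[1] auth_id=5 → 4 match(es) in b → 4 row(s).
- a[2] auth_id=8 → 5 match(es) in b → 5 row(s).
- a[3] auth_id=7 → 5 match(es) in b → 5 row(s).
- a[4] auth_id=5 → 4 match(es) in b → 4 row(s).
- a[5] auth_id=NULL → no match; kept with NULLs on the b side.
- 1 b row(s) had no a match → kept, a columns NULL.
Total: 23 matched + 2 padded = 25 rows.

25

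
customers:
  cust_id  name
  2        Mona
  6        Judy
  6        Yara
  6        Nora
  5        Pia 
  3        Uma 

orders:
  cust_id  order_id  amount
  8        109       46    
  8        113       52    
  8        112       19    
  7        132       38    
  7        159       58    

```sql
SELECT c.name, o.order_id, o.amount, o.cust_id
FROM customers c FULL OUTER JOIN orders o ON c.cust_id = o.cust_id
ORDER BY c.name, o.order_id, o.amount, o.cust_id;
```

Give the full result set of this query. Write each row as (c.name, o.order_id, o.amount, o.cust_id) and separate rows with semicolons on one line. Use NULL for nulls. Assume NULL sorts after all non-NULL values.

FULL OUTER JOIN keeps every row from both sides; unmatched rows get NULL for the other side's columns.
Matching on c.cust_id = o.cust_id.
Matched pairs: 0; unmatched c rows kept: 6; unmatched o rows kept: 5.

(Judy, NULL, NULL, NULL); (Mona, NULL, NULL, NULL); (Nora, NULL, NULL, NULL); (Pia, NULL, NULL, NULL); (Uma, NULL, NULL, NULL); (Yara, NULL, NULL, NULL); (NULL, 109, 46, 8); (NULL, 112, 19, 8); (NULL, 113, 52, 8); (NULL, 132, 38, 7); (NULL, 159, 58, 7)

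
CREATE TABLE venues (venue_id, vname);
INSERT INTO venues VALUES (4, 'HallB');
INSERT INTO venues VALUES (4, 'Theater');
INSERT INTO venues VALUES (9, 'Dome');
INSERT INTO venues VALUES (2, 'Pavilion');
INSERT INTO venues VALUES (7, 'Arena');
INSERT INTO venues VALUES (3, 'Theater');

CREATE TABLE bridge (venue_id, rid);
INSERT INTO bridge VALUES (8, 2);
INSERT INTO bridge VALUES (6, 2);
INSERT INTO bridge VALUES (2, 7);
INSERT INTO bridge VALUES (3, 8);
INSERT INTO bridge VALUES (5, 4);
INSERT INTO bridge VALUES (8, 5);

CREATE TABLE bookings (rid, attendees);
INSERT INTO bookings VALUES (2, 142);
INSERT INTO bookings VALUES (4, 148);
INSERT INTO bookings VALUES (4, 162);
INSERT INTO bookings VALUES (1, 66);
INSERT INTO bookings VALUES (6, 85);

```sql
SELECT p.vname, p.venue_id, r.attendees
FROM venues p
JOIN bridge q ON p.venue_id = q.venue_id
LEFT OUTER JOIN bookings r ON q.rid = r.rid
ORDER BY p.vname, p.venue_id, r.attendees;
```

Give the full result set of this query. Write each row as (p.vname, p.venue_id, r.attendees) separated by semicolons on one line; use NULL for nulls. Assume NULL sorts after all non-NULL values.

Step 1 — p INNER JOIN q on venue_id → 2 row(s).
Then LEFT JOIN `bookings r` on rid: each of those 2 rows is kept; rows whose q.rid has no match in r get NULL for r's columns.

(Pavilion, 2, NULL); (Theater, 3, NULL)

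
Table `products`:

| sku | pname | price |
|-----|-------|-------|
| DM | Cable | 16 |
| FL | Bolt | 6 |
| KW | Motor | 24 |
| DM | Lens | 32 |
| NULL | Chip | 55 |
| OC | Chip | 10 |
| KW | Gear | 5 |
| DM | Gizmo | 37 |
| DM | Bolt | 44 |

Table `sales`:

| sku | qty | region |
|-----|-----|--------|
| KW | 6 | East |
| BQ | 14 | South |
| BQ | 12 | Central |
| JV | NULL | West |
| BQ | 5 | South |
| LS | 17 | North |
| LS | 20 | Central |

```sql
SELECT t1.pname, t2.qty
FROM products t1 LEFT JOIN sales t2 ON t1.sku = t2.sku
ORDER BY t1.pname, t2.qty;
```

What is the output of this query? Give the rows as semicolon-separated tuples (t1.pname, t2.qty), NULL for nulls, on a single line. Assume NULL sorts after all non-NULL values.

LEFT JOIN keeps every row from `products`; unmatched rows get NULL for `sales`'s columns.
Matching on t1.sku = t2.sku. A NULL in a compared column never satisfies the condition.
- t1 (sku=DM) has no partner → padded with NULL.
- t1 (sku=FL) has no partner → padded with NULL.
- t1 (sku=KW) pairs with 1 row(s) of t2.
- t1 (sku=DM) has no partner → padded with NULL.
- t1 (sku=NULL) has no partner → padded with NULL.
- t1 (sku=OC) has no partner → padded with NULL.
- t1 (sku=KW) pairs with 1 row(s) of t2.
- t1 (sku=DM) has no partner → padded with NULL.
- t1 (sku=DM) has no partner → padded with NULL.
After projecting and ordering:
t1.pname | t2.qty
Bolt | NULL
Bolt | NULL
Cable | NULL
Chip | NULL
Chip | NULL
Gear | 6
Gizmo | NULL
Lens | NULL
Motor | 6

(Bolt, NULL); (Bolt, NULL); (Cable, NULL); (Chip, NULL); (Chip, NULL); (Gear, 6); (Gizmo, NULL); (Lens, NULL); (Motor, 6)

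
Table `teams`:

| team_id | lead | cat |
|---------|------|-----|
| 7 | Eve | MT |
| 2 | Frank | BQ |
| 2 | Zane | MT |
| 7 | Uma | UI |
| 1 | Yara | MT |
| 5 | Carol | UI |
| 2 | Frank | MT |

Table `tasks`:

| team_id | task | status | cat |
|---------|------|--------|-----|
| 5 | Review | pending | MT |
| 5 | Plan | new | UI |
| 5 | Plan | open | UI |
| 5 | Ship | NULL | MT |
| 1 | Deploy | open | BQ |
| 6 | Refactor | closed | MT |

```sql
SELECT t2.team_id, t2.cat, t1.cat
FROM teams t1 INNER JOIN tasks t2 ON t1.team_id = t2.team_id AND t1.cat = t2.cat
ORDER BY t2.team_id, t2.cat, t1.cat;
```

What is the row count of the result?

2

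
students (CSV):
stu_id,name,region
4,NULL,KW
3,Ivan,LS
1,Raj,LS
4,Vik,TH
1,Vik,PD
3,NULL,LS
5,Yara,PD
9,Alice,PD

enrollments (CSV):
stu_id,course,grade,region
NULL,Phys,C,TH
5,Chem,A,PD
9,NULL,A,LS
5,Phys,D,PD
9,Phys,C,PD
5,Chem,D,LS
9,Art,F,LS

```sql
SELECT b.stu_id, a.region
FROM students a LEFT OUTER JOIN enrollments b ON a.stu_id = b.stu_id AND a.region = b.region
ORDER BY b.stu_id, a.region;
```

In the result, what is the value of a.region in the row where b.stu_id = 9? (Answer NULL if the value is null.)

PD

LEFT JOIN keeps every row from `students`; unmatched rows get NULL for `enrollments`'s columns.
Matching on a.stu_id = b.stu_id AND a.region = b.region. A NULL in a compared column never satisfies the condition.
- stu_id=4, region=KW: no b row matches, row kept with b columns NULL.
- stu_id=3, region=LS: no b row matches, row kept with b columns NULL.
- stu_id=1, region=LS: no b row matches, row kept with b columns NULL.
- stu_id=4, region=TH: no b row matches, row kept with b columns NULL.
- stu_id=1, region=PD: no b row matches, row kept with b columns NULL.
- stu_id=3, region=LS: no b row matches, row kept with b columns NULL.
- stu_id=5, region=PD: 2 matching b row(s), so 2 row(s) emitted.
- stu_id=9, region=PD: 1 matching b row(s), so 1 row(s) emitted.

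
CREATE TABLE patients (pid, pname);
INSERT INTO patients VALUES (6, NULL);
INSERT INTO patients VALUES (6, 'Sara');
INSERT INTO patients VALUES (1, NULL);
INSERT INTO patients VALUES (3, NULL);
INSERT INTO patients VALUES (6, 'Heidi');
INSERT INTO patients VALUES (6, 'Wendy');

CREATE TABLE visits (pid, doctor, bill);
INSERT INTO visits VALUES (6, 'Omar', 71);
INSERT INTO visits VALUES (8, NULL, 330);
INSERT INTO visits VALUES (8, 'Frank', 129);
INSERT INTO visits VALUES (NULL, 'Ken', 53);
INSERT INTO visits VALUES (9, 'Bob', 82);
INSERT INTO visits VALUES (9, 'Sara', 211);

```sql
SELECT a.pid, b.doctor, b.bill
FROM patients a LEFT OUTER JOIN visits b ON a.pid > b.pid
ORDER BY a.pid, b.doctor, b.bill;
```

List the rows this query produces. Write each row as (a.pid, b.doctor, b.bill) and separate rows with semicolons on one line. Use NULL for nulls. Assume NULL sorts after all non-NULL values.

(1, NULL, NULL); (3, NULL, NULL); (6, NULL, NULL); (6, NULL, NULL); (6, NULL, NULL); (6, NULL, NULL)

LEFT JOIN keeps every row from `patients`; unmatched rows get NULL for `visits`'s columns.
Matching on a.pid > b.pid. A NULL in a compared column never satisfies the condition.
- a (pid=6) has no partner → padded with NULL.
- a (pid=6) has no partner → padded with NULL.
- a (pid=1) has no partner → padded with NULL.
- a (pid=3) has no partner → padded with NULL.
- a (pid=6) has no partner → padded with NULL.
- a (pid=6) has no partner → padded with NULL.
After projecting and ordering:
a.pid | b.doctor | b.bill
1 | NULL | NULL
3 | NULL | NULL
6 | NULL | NULL
6 | NULL | NULL
6 | NULL | NULL
6 | NULL | NULL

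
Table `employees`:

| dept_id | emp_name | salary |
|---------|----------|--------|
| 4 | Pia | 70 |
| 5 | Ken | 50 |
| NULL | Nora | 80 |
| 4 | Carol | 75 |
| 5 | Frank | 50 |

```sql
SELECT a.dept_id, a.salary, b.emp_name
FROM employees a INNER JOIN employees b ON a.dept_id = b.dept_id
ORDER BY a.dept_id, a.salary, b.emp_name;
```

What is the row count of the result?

8

INNER JOIN keeps only pairs where the ON condition holds.
Matching on a.dept_id = b.dept_id. A NULL in a compared column never satisfies the condition.
- a (dept_id=4) pairs with 2 row(s) of b.
- a (dept_id=5) pairs with 2 row(s) of b.
- a (dept_id=NULL) has no partner → excluded.
- a (dept_id=4) pairs with 2 row(s) of b.
- a (dept_id=5) pairs with 2 row(s) of b.
Total: 8 rows.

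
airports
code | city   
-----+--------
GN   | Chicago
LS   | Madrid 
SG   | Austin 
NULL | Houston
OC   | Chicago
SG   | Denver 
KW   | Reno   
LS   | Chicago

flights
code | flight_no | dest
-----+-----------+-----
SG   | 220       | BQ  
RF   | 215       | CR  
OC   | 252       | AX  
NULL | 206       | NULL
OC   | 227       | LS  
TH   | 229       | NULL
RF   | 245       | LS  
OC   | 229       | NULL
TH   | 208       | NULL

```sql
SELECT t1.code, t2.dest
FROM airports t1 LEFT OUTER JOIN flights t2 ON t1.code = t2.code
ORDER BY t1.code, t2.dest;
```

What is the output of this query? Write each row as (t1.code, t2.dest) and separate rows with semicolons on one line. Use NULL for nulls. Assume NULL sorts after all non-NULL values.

LEFT JOIN keeps every row from `airports`; unmatched rows get NULL for `flights`'s columns.
Matching on t1.code = t2.code. A NULL in a compared column never satisfies the condition.
Matched pairs: 5; unmatched t1 rows kept: 5.

(GN, NULL); (KW, NULL); (LS, NULL); (LS, NULL); (OC, AX); (OC, LS); (OC, NULL); (SG, BQ); (SG, BQ); (NULL, NULL)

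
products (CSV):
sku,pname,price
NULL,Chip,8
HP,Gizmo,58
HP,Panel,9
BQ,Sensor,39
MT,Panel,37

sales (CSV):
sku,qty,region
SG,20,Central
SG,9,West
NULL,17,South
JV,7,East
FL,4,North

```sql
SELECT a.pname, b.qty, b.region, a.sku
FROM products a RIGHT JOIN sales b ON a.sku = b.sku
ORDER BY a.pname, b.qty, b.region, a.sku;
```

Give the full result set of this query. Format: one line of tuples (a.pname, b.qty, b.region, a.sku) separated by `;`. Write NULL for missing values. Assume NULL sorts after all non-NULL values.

(NULL, 4, North, NULL); (NULL, 7, East, NULL); (NULL, 9, West, NULL); (NULL, 17, South, NULL); (NULL, 20, Central, NULL)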